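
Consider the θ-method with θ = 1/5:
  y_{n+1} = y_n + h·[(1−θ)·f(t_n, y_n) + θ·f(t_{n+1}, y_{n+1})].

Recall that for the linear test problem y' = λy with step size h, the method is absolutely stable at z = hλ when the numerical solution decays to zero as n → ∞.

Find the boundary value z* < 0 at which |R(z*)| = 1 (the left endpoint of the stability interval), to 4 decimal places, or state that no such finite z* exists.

With y'=λy (z=hλ):
  y_{n+1} = y_n + z·[4/5·y_n + 1/5·y_{n+1}] ⇒ (1 − 1/5z)y_{n+1} = (1 + 4/5z)y_n
  so R(z) = (1 + 4/5z)/(1 − 1/5z).

Need |R(x)|<1, x<0.
x=-0.69: |R|=0.3937
R=−1: 1+4/5x = −1+1/5x ⇒ -3/5x=2 ⇒ x=2/(-3/5)=-3.3333
Confirm numerically:
  x=-3.152: |R|=0.93327 <1
  x=-2.987: |R|=0.86991 <1
  x=-2.212: |R|=0.53356 <1
  x=-1.348: |R|=0.06175 <1
  x=-3.760: |R|=1.14612 >1
  x=-3.745: |R|=1.14122 >1
  x=-3.589: |R|=1.08930 >1
Interval (-3.3333, 0).

z* = -3.3333.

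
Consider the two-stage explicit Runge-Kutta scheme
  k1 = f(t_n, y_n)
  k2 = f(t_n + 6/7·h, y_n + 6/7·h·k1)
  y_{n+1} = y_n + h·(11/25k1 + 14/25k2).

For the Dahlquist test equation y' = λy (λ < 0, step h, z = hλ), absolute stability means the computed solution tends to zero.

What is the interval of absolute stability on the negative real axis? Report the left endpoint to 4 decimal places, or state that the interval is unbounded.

(-2.0833, 0).

With y'=λy (z=hλ):
  k1=λy_n ⇒ h·k1=z·y_n;  k2=λ(1+6/7z)y_n ⇒ h·k2=z(1+6/7z)y_n
  y_{n+1}/y_n = 1 + 11/25z + 14/25z(1+6/7z) = 1 + z + 12/25z²
  so R(z) = 1 + z + 12/25z².

Need |R(x)|<1, x<0.
x=-1.27: |R|=0.5042
R=1: x+12/25x²=0 ⇒ x=−25/12=-2.0833; min R=1−1/(4·12/25)=0.4792>−1
Confirm numerically:
  x=-1.309: |R|=0.51347 <1
  x=-1.015: |R|=0.47951 <1
  x=-0.921: |R|=0.48616 <1
  x=-2.221: |R|=1.14676 >1
  x=-2.202: |R|=1.12543 >1
Stable set (-2.0833, 0).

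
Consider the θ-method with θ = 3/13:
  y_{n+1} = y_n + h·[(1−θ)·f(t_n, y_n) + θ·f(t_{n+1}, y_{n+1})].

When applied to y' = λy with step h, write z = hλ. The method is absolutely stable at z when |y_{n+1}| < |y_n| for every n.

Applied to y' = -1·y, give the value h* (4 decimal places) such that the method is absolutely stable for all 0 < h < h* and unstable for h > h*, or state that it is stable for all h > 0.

(-3.7143,0); λ=-1 ⇒ h* = (26/7)/1 = 3.7143.

With y'=λy (z=hλ):
  y_{n+1} = y_n + z·[10/13·y_n + 3/13·y_{n+1}] ⇒ (1 − 3/13z)y_{n+1} = (1 + 10/13z)y_n
  Hence R(z) = (1 + 10/13z)/(1 − 3/13z).

Find x<0 with |R(x)|<1.
x=-0.34: |R|=0.6847
R=−1: 1+10/13x = −1+3/13x ⇒ -7/13x=2 ⇒ x=2/(-7/13)=-3.7143
Confirm numerically:
  x=-2.886: |R|=0.73229 <1
  x=-2.871: |R|=0.72688 <1
  x=-2.452: |R|=0.56593 <1
  x=-2.297: |R|=0.50123 <1
  x=-4.287: |R|=1.15502 >1
  x=-4.001: |R|=1.08027 >1
  x=-3.791: |R|=1.02203 >1
Interval (-3.7143, 0).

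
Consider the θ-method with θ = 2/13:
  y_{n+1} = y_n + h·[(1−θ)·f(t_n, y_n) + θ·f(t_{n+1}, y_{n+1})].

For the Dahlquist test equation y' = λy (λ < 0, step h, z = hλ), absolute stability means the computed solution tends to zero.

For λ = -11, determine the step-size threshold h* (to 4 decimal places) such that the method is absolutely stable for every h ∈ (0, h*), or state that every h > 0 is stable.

(-2.8889,0); λ=-11 ⇒ h* = (26/9)/11 = 0.2626.

With y'=λy (z=hλ):
  y_{n+1} = y_n + z·[11/13·y_n + 2/13·y_{n+1}] ⇒ (1 − 2/13z)y_{n+1} = (1 + 11/13z)y_n
  so R(z) = (1 + 11/13z)/(1 − 2/13z).

Need |R(x)|<1, x<0.
x=-1.42: |R|=0.1654
R=−1: 1+11/13x = −1+2/13x ⇒ -9/13x=2 ⇒ x=2/(-9/13)=-2.8889
Confirm numerically:
  x=-2.811: |R|=0.96236 <1
  x=-2.414: |R|=0.76026 <1
  x=-1.963: |R|=0.50768 <1
  x=-1.700: |R|=0.34756 <1
  x=-3.477: |R|=1.26526 >1
  x=-3.374: |R|=1.22109 >1
  x=-3.020: |R|=1.06197 >1
So |R|<1 on (-2.8889, 0).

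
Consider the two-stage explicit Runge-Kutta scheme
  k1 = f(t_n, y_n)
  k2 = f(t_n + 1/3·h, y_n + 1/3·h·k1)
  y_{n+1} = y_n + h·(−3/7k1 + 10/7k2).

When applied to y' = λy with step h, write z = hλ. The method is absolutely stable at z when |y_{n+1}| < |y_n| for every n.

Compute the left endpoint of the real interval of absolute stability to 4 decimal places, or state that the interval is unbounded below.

Set f=λy, z=hλ:
  k1=λy_n ⇒ h·k1=z·y_n;  k2=λ(1+1/3z)y_n ⇒ h·k2=z(1+1/3z)y_n
  y_{n+1}/y_n = 1 − 3/7z + 10/7z(1+1/3z) = 1 + z + 10/21z²
  so R(z) = 1 + z + 10/21z².

Solve |R(x)|<1 on ℝ⁻.
x=-1.69: |R|=0.6700
R=1: x+10/21x²=0 ⇒ x=−21/10=-2.1000; min R=1−1/(4·10/21)=0.4750>−1
Confirm numerically:
  x=-1.583: |R|=0.61028 <1
  x=-1.576: |R|=0.60675 <1
  x=-1.403: |R|=0.53434 <1
  x=-2.438: |R|=1.39240 >1
  x=-2.277: |R|=1.19192 >1
Interval (-2.1000, 0).

left endpoint -2.1000.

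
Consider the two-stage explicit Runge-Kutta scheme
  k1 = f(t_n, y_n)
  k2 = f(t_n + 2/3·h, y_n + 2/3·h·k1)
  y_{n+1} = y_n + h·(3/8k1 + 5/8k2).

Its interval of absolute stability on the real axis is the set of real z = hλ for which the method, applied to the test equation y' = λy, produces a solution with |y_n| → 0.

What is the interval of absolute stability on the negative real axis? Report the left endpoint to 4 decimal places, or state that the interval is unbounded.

With y'=λy (z=hλ):
  k1=λy_n ⇒ h·k1=z·y_n;  k2=λ(1+2/3z)y_n ⇒ h·k2=z(1+2/3z)y_n
  y_{n+1}/y_n = 1 + 3/8z + 5/8z(1+2/3z) = 1 + z + 5/12z²
  ⇒ R(z) = 1 + z + 5/12z².

Boundary: |R(x)|=1, x<0.
x=-1.35: |R|=0.4094
R=1: x+5/12x²=0 ⇒ x=−12/5=-2.4000; min R=1−1/(4·5/12)=0.4000>−1
Confirm numerically:
  x=-2.378: |R|=0.97820 <1
  x=-1.955: |R|=0.63751 <1
  x=-1.422: |R|=0.42054 <1
  x=-1.363: |R|=0.41107 <1
  x=-2.985: |R|=1.72759 >1
  x=-2.761: |R|=1.41530 >1
Stable set (-2.4000, 0).

z∈(-2.4000,0).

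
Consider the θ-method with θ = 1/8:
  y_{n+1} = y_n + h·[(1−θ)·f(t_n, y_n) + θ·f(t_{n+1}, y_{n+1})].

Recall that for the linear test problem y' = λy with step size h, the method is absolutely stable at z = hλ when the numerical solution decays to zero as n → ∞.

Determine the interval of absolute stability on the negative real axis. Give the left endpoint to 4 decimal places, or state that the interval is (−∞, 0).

z∈(-2.6667,0).

Set f=λy, z=hλ:
  y_{n+1} = y_n + z·[7/8·y_n + 1/8·y_{n+1}] ⇒ (1 − 1/8z)y_{n+1} = (1 + 7/8z)y_n
  so R(z) = (1 + 7/8z)/(1 − 1/8z).

Solve |R(x)|<1 on ℝ⁻.
x=-1.3: |R|=0.1183
R=−1: 1+7/8x = −1+1/8x ⇒ -3/4x=2 ⇒ x=2/(-3/4)=-2.6667
Confirm numerically:
  x=-2.516: |R|=0.91404 <1
  x=-2.335: |R|=0.80745 <1
  x=-1.545: |R|=0.29492 <1
  x=-1.196: |R|=0.04045 <1
  x=-3.025: |R|=1.19501 >1
  x=-2.754: |R|=1.04873 >1
Stable set (-2.6667, 0).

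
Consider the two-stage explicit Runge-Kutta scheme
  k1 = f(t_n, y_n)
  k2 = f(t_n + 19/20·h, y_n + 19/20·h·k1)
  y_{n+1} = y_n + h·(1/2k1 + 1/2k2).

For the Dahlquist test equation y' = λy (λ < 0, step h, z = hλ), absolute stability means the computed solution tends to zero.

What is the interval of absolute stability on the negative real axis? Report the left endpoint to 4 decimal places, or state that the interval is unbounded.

With y'=λy (z=hλ):
  k1=λy_n ⇒ h·k1=z·y_n;  k2=λ(1+19/20z)y_n ⇒ h·k2=z(1+19/20z)y_n
  y_{n+1}/y_n = 1 + 1/2z + 1/2z(1+19/20z) = 1 + z + 19/40z²
  R(z) = 1 + z + 19/40z².

Boundary: |R(x)|=1, x<0.
x=-0.36: |R|=0.7016
R=1: x+19/40x²=0 ⇒ x=−40/19=-2.1053; min R=1−1/(4·19/40)=0.4737>−1
Confirm numerically:
  x=-2.062: |R|=0.95763 <1
  x=-1.856: |R|=0.78025 <1
  x=-1.849: |R|=0.77493 <1
  x=-1.141: |R|=0.47739 <1
  x=-2.525: |R|=1.50342 >1
  x=-2.170: |R|=1.06673 >1
Stable set (-2.1053, 0).

(-2.1053, 0).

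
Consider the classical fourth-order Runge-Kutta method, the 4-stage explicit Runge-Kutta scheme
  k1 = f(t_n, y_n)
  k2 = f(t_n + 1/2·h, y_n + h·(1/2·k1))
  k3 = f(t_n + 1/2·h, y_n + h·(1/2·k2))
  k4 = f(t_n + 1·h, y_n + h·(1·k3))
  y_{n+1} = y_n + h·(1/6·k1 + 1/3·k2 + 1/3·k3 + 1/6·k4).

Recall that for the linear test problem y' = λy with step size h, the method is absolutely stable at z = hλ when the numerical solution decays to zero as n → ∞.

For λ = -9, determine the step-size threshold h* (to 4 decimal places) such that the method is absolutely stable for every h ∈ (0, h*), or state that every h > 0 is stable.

(-2.7853,0); λ=-9 ⇒ h* = 0.3095.

Test eqn y'=λy, z=hλ:
  order 4, 4-stage ⇒ R(z)=1+z+z^2/2+z^3/6+z^4/24
  (e.g. R(-1.35)=0.28958, |R|=0.28958)

Need |R(x)|<1, x<0.
x=-1.35: |R|=0.2896
|R(-2.87)|=1.1354 |R(-1.94)|=0.3151 |R(-1.04)|=0.3621
Bisect:
  x_lo=-3.4252 |R|=2.4784  x_hi=-0.0913 |R|=0.9127
  mid=-1.75825 |R|=0.27976 →hi
  mid=-2.59173 |R|=0.74529 →hi
  mid=-3.00847 |R|=1.39204 →lo
  mid=-2.80010 |R|=1.02256 →lo
  mid=-2.69592 |R|=0.87340 →hi
  mid=-2.74801 |R|=0.94523 →hi
  mid=-2.77406 |R|=0.98319 →hi
  mid=-2.78708 |R|=1.00270 →lo
  mid=-2.78057 |R|=0.99290 →hi
  mid=-2.78382 |R|=0.99779 →hi
  ...
  [-2.78545,-2.78525] ⇒ x*=-2.7853
Stable set (-2.7853, 0).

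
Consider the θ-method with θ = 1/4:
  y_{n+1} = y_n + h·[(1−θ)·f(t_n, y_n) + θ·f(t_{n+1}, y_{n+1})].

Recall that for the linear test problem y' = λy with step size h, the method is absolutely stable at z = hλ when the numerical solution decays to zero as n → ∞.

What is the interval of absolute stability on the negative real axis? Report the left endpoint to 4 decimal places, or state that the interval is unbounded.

Set f=λy, z=hλ:
  y_{n+1} = y_n + z·[3/4·y_n + 1/4·y_{n+1}] ⇒ (1 − 1/4z)y_{n+1} = (1 + 3/4z)y_n
  Hence R(z) = (1 + 3/4z)/(1 − 1/4z).

Find x<0 with |R(x)|<1.
x=-0.45: |R|=0.5955
R=−1: 1+3/4x = −1+1/4x ⇒ -1/2x=2 ⇒ x=2/(-1/2)=-4.0000
Confirm numerically:
  x=-3.889: |R|=0.97186 <1
  x=-3.289: |R|=0.80491 <1
  x=-2.409: |R|=0.50351 <1
  x=-2.183: |R|=0.41226 <1
  x=-4.526: |R|=1.12339 >1
  x=-4.369: |R|=1.08818 >1
  x=-4.287: |R|=1.06927 >1
Stable set (-4.0000, 0).

(-4.0000, 0).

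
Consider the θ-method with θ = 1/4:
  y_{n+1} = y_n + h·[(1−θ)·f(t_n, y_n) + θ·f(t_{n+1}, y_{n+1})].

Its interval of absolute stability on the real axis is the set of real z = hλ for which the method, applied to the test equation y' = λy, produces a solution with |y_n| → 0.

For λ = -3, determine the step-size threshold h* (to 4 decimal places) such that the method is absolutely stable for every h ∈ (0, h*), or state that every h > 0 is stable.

(-4.0000,0); λ=-3 ⇒ h* = (4)/3 = 1.3333.

Test eqn y'=λy, z=hλ:
  y_{n+1} = y_n + z·[3/4·y_n + 1/4·y_{n+1}] ⇒ (1 − 1/4z)y_{n+1} = (1 + 3/4z)y_n
  R(z) = (1 + 3/4z)/(1 − 1/4z).

Solve |R(x)|<1 on ℝ⁻.
x=-0.8: |R|=0.3333
R=−1: 1+3/4x = −1+1/4x ⇒ -1/2x=2 ⇒ x=2/(-1/2)=-4.0000
Confirm numerically:
  x=-3.175: |R|=0.77003 <1
  x=-2.631: |R|=0.58709 <1
  x=-2.090: |R|=0.37274 <1
  x=-4.518: |R|=1.12162 >1
  x=-4.360: |R|=1.08612 >1
  x=-4.094: |R|=1.02323 >1
Stable set (-4.0000, 0).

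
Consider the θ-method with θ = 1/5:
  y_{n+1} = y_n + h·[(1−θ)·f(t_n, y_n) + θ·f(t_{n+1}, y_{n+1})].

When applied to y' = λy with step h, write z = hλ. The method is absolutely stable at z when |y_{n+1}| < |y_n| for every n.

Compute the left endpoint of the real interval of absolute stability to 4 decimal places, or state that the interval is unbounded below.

With y'=λy (z=hλ):
  y_{n+1} = y_n + z·[4/5·y_n + 1/5·y_{n+1}] ⇒ (1 − 1/5z)y_{n+1} = (1 + 4/5z)y_n
  ⇒ R(z) = (1 + 4/5z)/(1 − 1/5z).

Solve |R(x)|<1 on ℝ⁻.
x=-0.48: |R|=0.5620
R=−1: 1+4/5x = −1+1/5x ⇒ -3/5x=2 ⇒ x=2/(-3/5)=-3.3333
Confirm numerically:
  x=-1.973: |R|=0.41474 <1
  x=-1.891: |R|=0.37208 <1
  x=-1.889: |R|=0.37103 <1
  x=-1.601: |R|=0.21270 <1
  x=-3.864: |R|=1.17960 >1
  x=-3.631: |R|=1.10346 >1
  x=-3.570: |R|=1.08285 >1
So |R|<1 on (-3.3333, 0).

left endpoint -3.3333.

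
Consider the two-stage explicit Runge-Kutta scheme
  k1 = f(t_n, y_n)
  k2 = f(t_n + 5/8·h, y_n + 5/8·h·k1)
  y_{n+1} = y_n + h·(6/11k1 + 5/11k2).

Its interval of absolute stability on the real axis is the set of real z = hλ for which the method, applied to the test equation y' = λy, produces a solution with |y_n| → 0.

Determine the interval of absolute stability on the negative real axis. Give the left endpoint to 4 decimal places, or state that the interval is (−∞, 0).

(-3.5200, 0).

Test eqn y'=λy, z=hλ:
  k1=λy_n ⇒ h·k1=z·y_n;  k2=λ(1+5/8z)y_n ⇒ h·k2=z(1+5/8z)y_n
  y_{n+1}/y_n = 1 + 6/11z + 5/11z(1+5/8z) = 1 + z + 25/88z²
  so R(z) = 1 + z + 25/88z².

Solve |R(x)|<1 on ℝ⁻.
x=-1.73: |R|=0.1203
R=1: x+25/88x²=0 ⇒ x=−88/25=-3.5200; min R=1−1/(4·25/88)=0.1200>−1
Confirm numerically:
  x=-2.901: |R|=0.48985 <1
  x=-2.642: |R|=0.34100 <1
  x=-2.546: |R|=0.29551 <1
  x=-4.076: |R|=1.64382 >1
  x=-3.947: |R|=1.47880 >1
  x=-3.565: |R|=1.04558 >1
Stable set (-3.5200, 0).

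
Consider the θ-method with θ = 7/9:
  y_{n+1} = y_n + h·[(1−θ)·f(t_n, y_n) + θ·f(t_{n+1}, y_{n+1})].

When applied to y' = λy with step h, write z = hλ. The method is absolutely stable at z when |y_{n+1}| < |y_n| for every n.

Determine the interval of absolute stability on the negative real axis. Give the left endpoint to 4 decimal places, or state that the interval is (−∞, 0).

interval (−∞, 0).

Test eqn y'=λy, z=hλ:
  y_{n+1} = y_n + z·[2/9·y_n + 7/9·y_{n+1}] ⇒ (1 − 7/9z)y_{n+1} = (1 + 2/9z)y_n
  ⇒ R(z) = (1 + 2/9z)/(1 − 7/9z).

Find x<0 with |R(x)|<1.
x=-0.75: |R|=0.5263
x=-2: |R|=0.2174
x=-10: |R|=0.1392
x=-100: |R|=0.2694
θ=7/9≥1/2 ⇒ |1+2/9x|<|1−7/9x| ∀x<0 ⇒ stable on all of ℝ⁻.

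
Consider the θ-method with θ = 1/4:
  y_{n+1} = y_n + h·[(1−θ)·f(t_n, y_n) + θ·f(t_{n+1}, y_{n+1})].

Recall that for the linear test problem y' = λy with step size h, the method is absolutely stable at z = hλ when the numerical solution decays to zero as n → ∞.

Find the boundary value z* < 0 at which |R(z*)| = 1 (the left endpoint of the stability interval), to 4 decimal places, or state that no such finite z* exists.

z* = -4.0000.

On y'=λy, z=hλ:
  y_{n+1} = y_n + z·[3/4·y_n + 1/4·y_{n+1}] ⇒ (1 − 1/4z)y_{n+1} = (1 + 3/4z)y_n
  R(z) = (1 + 3/4z)/(1 − 1/4z).

Solve |R(x)|<1 on ℝ⁻.
x=-1.34: |R|=0.0037
R=−1: 1+3/4x = −1+1/4x ⇒ -1/2x=2 ⇒ x=2/(-1/2)=-4.0000
Confirm numerically:
  x=-3.735: |R|=0.93148 <1
  x=-2.129: |R|=0.38946 <1
  x=-1.892: |R|=0.28445 <1
  x=-4.141: |R|=1.03464 >1
  x=-4.076: |R|=1.01882 >1
Stable set (-4.0000, 0).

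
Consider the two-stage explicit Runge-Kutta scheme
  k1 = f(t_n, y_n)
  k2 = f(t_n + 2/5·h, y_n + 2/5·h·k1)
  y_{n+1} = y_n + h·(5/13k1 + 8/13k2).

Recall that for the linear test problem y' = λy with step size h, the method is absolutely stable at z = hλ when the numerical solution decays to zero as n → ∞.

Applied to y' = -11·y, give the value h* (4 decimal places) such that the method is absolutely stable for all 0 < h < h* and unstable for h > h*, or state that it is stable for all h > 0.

(-4.0625,0); λ=-11 ⇒ h* = (65/16)/11 = 0.3693.

With y'=λy (z=hλ):
  k1=λy_n ⇒ h·k1=z·y_n;  k2=λ(1+2/5z)y_n ⇒ h·k2=z(1+2/5z)y_n
  y_{n+1}/y_n = 1 + 5/13z + 8/13z(1+2/5z) = 1 + z + 16/65z²
  so R(z) = 1 + z + 16/65z².

Boundary: |R(x)|=1, x<0.
x=-0.3: |R|=0.7222
R=1: x+16/65x²=0 ⇒ x=−65/16=-4.0625; min R=1−1/(4·16/65)=-0.0156>−1
Confirm numerically:
  x=-3.837: |R|=0.78702 <1
  x=-3.368: |R|=0.42423 <1
  x=-3.162: |R|=0.29911 <1
  x=-4.546: |R|=1.54104 >1
  x=-4.327: |R|=1.28172 >1
  x=-4.246: |R|=1.19179 >1
So |R|<1 on (-4.0625, 0).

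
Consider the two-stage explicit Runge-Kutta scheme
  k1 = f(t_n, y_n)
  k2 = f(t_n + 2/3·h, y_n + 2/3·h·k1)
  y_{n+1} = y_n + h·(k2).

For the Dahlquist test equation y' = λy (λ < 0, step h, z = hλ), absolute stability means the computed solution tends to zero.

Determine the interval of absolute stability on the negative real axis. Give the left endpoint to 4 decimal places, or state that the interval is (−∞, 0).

On y'=λy, z=hλ:
  k1=λy_n ⇒ h·k1=z·y_n;  k2=λ(1+2/3z)y_n ⇒ h·k2=z(1+2/3z)y_n
  y_{n+1}/y_n = 1 + z(1+2/3z) = 1 + z + 2/3z²
  R(z) = 1 + z + 2/3z².

Find x<0 with |R(x)|<1.
x=-1.65: |R|=1.1650
R=1: x+2/3x²=0 ⇒ x=−3/2=-1.5000; min R=1−1/(4·2/3)=0.6250>−1
Confirm numerically:
  x=-1.389: |R|=0.89721 <1
  x=-1.292: |R|=0.82084 <1
  x=-1.151: |R|=0.73220 <1
  x=-1.872: |R|=1.46426 >1
  x=-1.773: |R|=1.32269 >1
Interval (-1.5000, 0).

(-1.5000, 0).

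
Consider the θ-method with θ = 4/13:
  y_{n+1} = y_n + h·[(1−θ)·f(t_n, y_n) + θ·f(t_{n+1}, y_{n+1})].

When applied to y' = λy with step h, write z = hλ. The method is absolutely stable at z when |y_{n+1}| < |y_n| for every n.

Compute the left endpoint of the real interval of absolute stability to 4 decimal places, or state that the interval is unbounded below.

left endpoint -5.2000.

With y'=λy (z=hλ):
  y_{n+1} = y_n + z·[9/13·y_n + 4/13·y_{n+1}] ⇒ (1 − 4/13z)y_{n+1} = (1 + 9/13z)y_n
  R(z) = (1 + 9/13z)/(1 − 4/13z).

Solve |R(x)|<1 on ℝ⁻.
x=-0.49: |R|=0.5742
R=−1: 1+9/13x = −1+4/13x ⇒ -5/13x=2 ⇒ x=2/(-5/13)=-5.2000
Confirm numerically:
  x=-5.174: |R|=0.99614 <1
  x=-4.659: |R|=0.91450 <1
  x=-4.271: |R|=0.84560 <1
  x=-3.814: |R|=0.75474 <1
  x=-5.692: |R|=1.06878 >1
  x=-5.245: |R|=1.00662 >1
Interval (-5.2000, 0).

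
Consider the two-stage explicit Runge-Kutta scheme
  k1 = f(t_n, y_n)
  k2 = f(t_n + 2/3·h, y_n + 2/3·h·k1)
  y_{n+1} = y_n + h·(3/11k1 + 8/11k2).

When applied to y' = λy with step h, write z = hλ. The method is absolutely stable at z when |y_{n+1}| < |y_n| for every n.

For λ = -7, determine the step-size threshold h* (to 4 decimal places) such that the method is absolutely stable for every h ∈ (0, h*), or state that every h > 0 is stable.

Set f=λy, z=hλ:
  k1=λy_n ⇒ h·k1=z·y_n;  k2=λ(1+2/3z)y_n ⇒ h·k2=z(1+2/3z)y_n
  y_{n+1}/y_n = 1 + 3/11z + 8/11z(1+2/3z) = 1 + z + 16/33z²
  Hence R(z) = 1 + z + 16/33z².

Solve |R(x)|<1 on ℝ⁻.
x=-0.43: |R|=0.6596
R=1: x+16/33x²=0 ⇒ x=−33/16=-2.0625; min R=1−1/(4·16/33)=0.4844>−1
Confirm numerically:
  x=-1.699: |R|=0.70056 <1
  x=-1.676: |R|=0.68593 <1
  x=-1.562: |R|=0.62095 <1
  x=-1.467: |R|=0.57644 <1
  x=-2.639: |R|=1.73764 >1
  x=-2.637: |R|=1.73452 >1
  x=-2.261: |R|=1.21760 >1
Stable set (-2.0625, 0).

(-2.0625,0); λ=-7 ⇒ h* = (33/16)/7 = 0.2946.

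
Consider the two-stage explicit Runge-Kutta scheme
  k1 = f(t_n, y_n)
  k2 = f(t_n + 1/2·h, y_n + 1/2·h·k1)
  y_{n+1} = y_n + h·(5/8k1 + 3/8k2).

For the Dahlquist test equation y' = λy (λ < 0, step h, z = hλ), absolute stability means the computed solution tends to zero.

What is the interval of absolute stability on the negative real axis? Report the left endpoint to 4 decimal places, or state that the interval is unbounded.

z∈(-5.3333,0).

Test eqn y'=λy, z=hλ:
  k1=λy_n ⇒ h·k1=z·y_n;  k2=λ(1+1/2z)y_n ⇒ h·k2=z(1+1/2z)y_n
  y_{n+1}/y_n = 1 + 5/8z + 3/8z(1+1/2z) = 1 + z + 3/16z²
  so R(z) = 1 + z + 3/16z².

Find x<0 with |R(x)|<1.
x=-1.26: |R|=0.0377
R=1: x+3/16x²=0 ⇒ x=−16/3=-5.3333; min R=1−1/(4·3/16)=-0.3333>−1
Confirm numerically:
  x=-4.013: |R|=0.00653 <1
  x=-3.434: |R|=0.22293 <1
  x=-2.417: |R|=0.32165 <1
  x=-5.756: |R|=1.45616 >1
  x=-5.504: |R|=1.17613 >1
  x=-5.469: |R|=1.13912 >1
Stable set (-5.3333, 0).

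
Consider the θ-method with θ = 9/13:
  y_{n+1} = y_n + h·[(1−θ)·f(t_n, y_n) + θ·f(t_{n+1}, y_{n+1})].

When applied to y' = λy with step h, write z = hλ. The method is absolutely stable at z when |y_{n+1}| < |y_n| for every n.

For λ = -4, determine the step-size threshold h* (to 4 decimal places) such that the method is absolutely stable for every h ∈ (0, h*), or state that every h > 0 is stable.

unbounded; (−∞, 0). Any h>0 works for λ=-4.

Test eqn y'=λy, z=hλ:
  y_{n+1} = y_n + z·[4/13·y_n + 9/13·y_{n+1}] ⇒ (1 − 9/13z)y_{n+1} = (1 + 4/13z)y_n
  Hence R(z) = (1 + 4/13z)/(1 − 9/13z).

Find x<0 with |R(x)|<1.
x=-1.11: |R|=0.3723
x=-2: |R|=0.1613
x=-10: |R|=0.2621
x=-100: |R|=0.4239
θ=9/13≥1/2 ⇒ |1+4/13x|<|1−9/13x| ∀x<0 ⇒ unbounded interval.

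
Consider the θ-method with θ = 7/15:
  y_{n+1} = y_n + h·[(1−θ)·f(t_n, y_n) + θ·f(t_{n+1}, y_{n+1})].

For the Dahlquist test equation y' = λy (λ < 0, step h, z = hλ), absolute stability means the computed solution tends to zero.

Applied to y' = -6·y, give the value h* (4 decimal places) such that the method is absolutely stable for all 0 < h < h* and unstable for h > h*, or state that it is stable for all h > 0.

Set f=λy, z=hλ:
  y_{n+1} = y_n + z·[8/15·y_n + 7/15·y_{n+1}] ⇒ (1 − 7/15z)y_{n+1} = (1 + 8/15z)y_n
  so R(z) = (1 + 8/15z)/(1 − 7/15z).

Find x<0 with |R(x)|<1.
x=-1.64: |R|=0.0710
R=−1: 1+8/15x = −1+7/15x ⇒ -1/15x=2 ⇒ x=2/(-1/15)=-30.0000
Confirm numerically:
  x=-28.781: |R|=0.99437 <1
  x=-27.005: |R|=0.98532 <1
  x=-12.640: |R|=0.83224 <1
  x=-30.551: |R|=1.00241 >1
  x=-30.481: |R|=1.00211 >1
So |R|<1 on (-30.0000, 0).

(-30.0000,0); λ=-6 ⇒ h* = (30)/6 = 5.0000.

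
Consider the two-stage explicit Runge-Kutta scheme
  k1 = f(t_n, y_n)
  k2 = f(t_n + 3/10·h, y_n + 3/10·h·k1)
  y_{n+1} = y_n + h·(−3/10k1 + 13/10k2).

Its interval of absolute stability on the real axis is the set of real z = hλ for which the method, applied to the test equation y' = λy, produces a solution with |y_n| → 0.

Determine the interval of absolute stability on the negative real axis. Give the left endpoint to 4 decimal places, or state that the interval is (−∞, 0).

z∈(-2.5641,0).

Test eqn y'=λy, z=hλ:
  k1=λy_n ⇒ h·k1=z·y_n;  k2=λ(1+3/10z)y_n ⇒ h·k2=z(1+3/10z)y_n
  y_{n+1}/y_n = 1 − 3/10z + 13/10z(1+3/10z) = 1 + z + 39/100z²
  so R(z) = 1 + z + 39/100z².

Solve |R(x)|<1 on ℝ⁻.
x=-1.71: |R|=0.4304
R=1: x+39/100x²=0 ⇒ x=−100/39=-2.5641; min R=1−1/(4·39/100)=0.3590>−1
Confirm numerically:
  x=-2.274: |R|=0.74272 <1
  x=-2.006: |R|=0.56337 <1
  x=-1.119: |R|=0.36934 <1
  x=-2.900: |R|=1.37990 >1
  x=-2.895: |R|=1.37360 >1
  x=-2.805: |R|=1.26353 >1
So |R|<1 on (-2.5641, 0).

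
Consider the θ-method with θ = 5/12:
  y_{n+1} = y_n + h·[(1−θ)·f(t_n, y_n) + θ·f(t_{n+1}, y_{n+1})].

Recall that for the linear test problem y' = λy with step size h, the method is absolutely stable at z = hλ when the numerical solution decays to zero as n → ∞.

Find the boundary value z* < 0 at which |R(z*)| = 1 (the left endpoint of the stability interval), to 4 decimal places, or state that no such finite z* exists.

On y'=λy, z=hλ:
  y_{n+1} = y_n + z·[7/12·y_n + 5/12·y_{n+1}] ⇒ (1 − 5/12z)y_{n+1} = (1 + 7/12z)y_n
  ⇒ R(z) = (1 + 7/12z)/(1 − 5/12z).

Boundary: |R(x)|=1, x<0.
x=-1.62: |R|=0.0328
R=−1: 1+7/12x = −1+5/12x ⇒ -1/6x=2 ⇒ x=2/(-1/6)=-12.0000
Confirm numerically:
  x=-11.455: |R|=0.98427 <1
  x=-7.873: |R|=0.83931 <1
  x=-5.379: |R|=0.65954 <1
  x=-12.537: |R|=1.01438 >1
  x=-12.161: |R|=1.00442 >1
  x=-12.141: |R|=1.00388 >1
Stable set (-12.0000, 0).

z* = -12.0000.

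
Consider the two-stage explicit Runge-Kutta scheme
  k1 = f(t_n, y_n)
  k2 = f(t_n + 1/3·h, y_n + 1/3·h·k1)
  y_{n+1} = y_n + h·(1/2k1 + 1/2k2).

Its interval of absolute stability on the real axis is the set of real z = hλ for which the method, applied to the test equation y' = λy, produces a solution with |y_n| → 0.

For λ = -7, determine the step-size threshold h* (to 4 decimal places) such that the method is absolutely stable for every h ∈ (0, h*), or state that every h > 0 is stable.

(-6.0000,0); λ=-7 ⇒ h* = (6)/7 = 0.8571.

With y'=λy (z=hλ):
  k1=λy_n ⇒ h·k1=z·y_n;  k2=λ(1+1/3z)y_n ⇒ h·k2=z(1+1/3z)y_n
  y_{n+1}/y_n = 1 + 1/2z + 1/2z(1+1/3z) = 1 + z + 1/6z²
  R(z) = 1 + z + 1/6z².

Need |R(x)|<1, x<0.
x=-0.7: |R|=0.3817
R=1: x+1/6x²=0 ⇒ x=−6=-6.0000; min R=1−1/(4·1/6)=-0.5000>−1
Confirm numerically:
  x=-5.601: |R|=0.62753 <1
  x=-4.358: |R|=0.19264 <1
  x=-2.899: |R|=0.49830 <1
  x=-6.381: |R|=1.40519 >1
  x=-6.344: |R|=1.36372 >1
  x=-6.311: |R|=1.32712 >1
So |R|<1 on (-6.0000, 0).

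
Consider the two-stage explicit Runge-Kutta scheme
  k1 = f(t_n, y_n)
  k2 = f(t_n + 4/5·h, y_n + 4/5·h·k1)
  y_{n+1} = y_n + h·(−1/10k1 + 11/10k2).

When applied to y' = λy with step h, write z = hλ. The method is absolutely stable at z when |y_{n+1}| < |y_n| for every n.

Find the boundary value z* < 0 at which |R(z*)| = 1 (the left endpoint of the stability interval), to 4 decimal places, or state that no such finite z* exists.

z* = -1.1364.

Set f=λy, z=hλ:
  k1=λy_n ⇒ h·k1=z·y_n;  k2=λ(1+4/5z)y_n ⇒ h·k2=z(1+4/5z)y_n
  y_{n+1}/y_n = 1 − 1/10z + 11/10z(1+4/5z) = 1 + z + 22/25z²
  so R(z) = 1 + z + 22/25z².

Boundary: |R(x)|=1, x<0.
x=-1.73: |R|=1.9038
R=1: x+22/25x²=0 ⇒ x=−25/22=-1.1364; min R=1−1/(4·22/25)=0.7159>−1
Confirm numerically:
  x=-0.847: |R|=0.78432 <1
  x=-0.612: |R|=0.71760 <1
  x=-0.589: |R|=0.71629 <1
  x=-0.477: |R|=0.72323 <1
  x=-1.656: |R|=1.75726 >1
  x=-1.388: |R|=1.30736 >1
Interval (-1.1364, 0).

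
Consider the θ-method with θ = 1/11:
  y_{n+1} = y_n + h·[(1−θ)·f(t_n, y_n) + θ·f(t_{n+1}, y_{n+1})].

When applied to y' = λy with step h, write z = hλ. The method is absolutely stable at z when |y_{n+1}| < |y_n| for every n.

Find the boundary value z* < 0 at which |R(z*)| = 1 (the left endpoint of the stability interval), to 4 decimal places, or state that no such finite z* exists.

z* = -2.4444.

Test eqn y'=λy, z=hλ:
  y_{n+1} = y_n + z·[10/11·y_n + 1/11·y_{n+1}] ⇒ (1 − 1/11z)y_{n+1} = (1 + 10/11z)y_n
  Hence R(z) = (1 + 10/11z)/(1 − 1/11z).

Find x<0 with |R(x)|<1.
x=-0.55: |R|=0.4762
R=−1: 1+10/11x = −1+1/11x ⇒ -9/11x=2 ⇒ x=2/(-9/11)=-2.4444
Confirm numerically:
  x=-2.367: |R|=0.94786 <1
  x=-2.101: |R|=0.76406 <1
  x=-1.814: |R|=0.55720 <1
  x=-1.636: |R|=0.42418 <1
  x=-2.858: |R|=1.26858 >1
  x=-2.726: |R|=1.18461 >1
  x=-2.681: |R|=1.15562 >1
So |R|<1 on (-2.4444, 0).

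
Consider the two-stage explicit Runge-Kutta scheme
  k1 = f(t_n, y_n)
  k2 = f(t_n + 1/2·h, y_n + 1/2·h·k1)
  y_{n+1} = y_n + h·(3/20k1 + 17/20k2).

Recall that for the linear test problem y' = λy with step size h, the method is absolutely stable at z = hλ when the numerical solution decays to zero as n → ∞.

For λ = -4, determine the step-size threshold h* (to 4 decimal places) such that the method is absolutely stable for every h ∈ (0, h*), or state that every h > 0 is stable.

Test eqn y'=λy, z=hλ:
  k1=λy_n ⇒ h·k1=z·y_n;  k2=λ(1+1/2z)y_n ⇒ h·k2=z(1+1/2z)y_n
  y_{n+1}/y_n = 1 + 3/20z + 17/20z(1+1/2z) = 1 + z + 17/40z²
  so R(z) = 1 + z + 17/40z².

Find x<0 with |R(x)|<1.
x=-0.33: |R|=0.7163
R=1: x+17/40x²=0 ⇒ x=−40/17=-2.3529; min R=1−1/(4·17/40)=0.4118>−1
Confirm numerically:
  x=-2.265: |R|=0.91535 <1
  x=-2.224: |R|=0.87812 <1
  x=-1.915: |R|=0.64357 <1
  x=-1.827: |R|=0.59162 <1
  x=-2.902: |R|=1.67718 >1
  x=-2.402: |R|=1.05008 >1
Stable set (-2.3529, 0).

(-2.3529,0); λ=-4 ⇒ h* = (40/17)/4 = 0.5882.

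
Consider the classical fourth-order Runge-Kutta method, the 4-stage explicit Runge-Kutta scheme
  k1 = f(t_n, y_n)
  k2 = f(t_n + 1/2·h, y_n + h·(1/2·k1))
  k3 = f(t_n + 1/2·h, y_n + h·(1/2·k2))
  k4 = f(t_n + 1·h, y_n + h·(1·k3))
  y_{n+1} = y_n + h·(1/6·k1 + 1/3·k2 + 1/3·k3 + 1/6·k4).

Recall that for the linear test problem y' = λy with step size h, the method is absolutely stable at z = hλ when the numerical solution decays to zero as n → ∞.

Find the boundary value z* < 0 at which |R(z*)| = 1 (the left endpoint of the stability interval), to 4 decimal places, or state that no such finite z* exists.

left endpoint -2.7853.

On y'=λy, z=hλ:
  order 4, 4-stage ⇒ R(z)=1+z+z^2/2+z^3/6+z^4/24
  (e.g. R(-1.39)=0.28399, |R|=0.28399)

Find x<0 with |R(x)|<1.
x=-1.39: |R|=0.2840
|R(-2.64)|=0.8021 |R(-1.98)|=0.3269 |R(-1.94)|=0.3151
Bisect:
  x_lo=-3.3381 |R|=2.2075  x_hi=-0.2631 |R|=0.7687
  mid=-1.80060 |R|=0.28549 →hi
  mid=-2.56935 |R|=0.72034 →hi
  mid=-2.95373 |R|=1.28510 →lo
  mid=-2.76154 |R|=0.96477 →hi
  mid=-2.85763 |R|=1.11466 →lo
  mid=-2.80959 |R|=1.03725 →lo
  mid=-2.78556 |R|=1.00041 →lo
  mid=-2.77355 |R|=0.98244 →hi
  mid=-2.77956 |R|=0.99138 →hi
  mid=-2.78256 |R|=0.99589 →hi
  ...
  [-2.78537,-2.78519] ⇒ x*=-2.7853
So |R|<1 on (-2.7853, 0).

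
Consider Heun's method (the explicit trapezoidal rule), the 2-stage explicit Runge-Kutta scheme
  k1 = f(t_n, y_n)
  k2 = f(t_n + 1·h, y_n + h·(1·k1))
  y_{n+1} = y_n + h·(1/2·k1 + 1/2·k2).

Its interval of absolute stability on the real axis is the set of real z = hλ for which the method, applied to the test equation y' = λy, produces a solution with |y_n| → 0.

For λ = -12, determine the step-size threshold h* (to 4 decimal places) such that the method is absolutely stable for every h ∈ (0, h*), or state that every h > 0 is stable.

(-2.0000,0); λ=-12 ⇒ h* = 0.1667.

With y'=λy (z=hλ):
  order 2, 2-stage ⇒ R(z)=1+z+z^2/2
  (e.g. R(-1.79)=0.81205, |R|=0.81205)

Find x<0 with |R(x)|<1.
x=-1.79: |R|=0.8121
|R(-2.36)|=1.4248 |R(-1.62)|=0.6922 |R(-1.38)|=0.5722
Bisect:
  x_lo=-2.6268 |R|=1.8233  x_hi=-0.2965 |R|=0.7475
  mid=-1.46165 |R|=0.60656 →hi
  mid=-2.04425 |R|=1.04522 →lo
  mid=-1.75295 |R|=0.78347 →hi
  mid=-1.89860 |R|=0.90374 →hi
  mid=-1.97142 |R|=0.97183 →hi
  mid=-2.00783 |R|=1.00786 →lo
  mid=-1.98963 |R|=0.98968 →hi
  mid=-1.99873 |R|=0.99873 →hi
  mid=-2.00328 |R|=1.00329 →lo
  mid=-2.00101 |R|=1.00101 →lo
  ...
  [-2.00001,-1.99987] ⇒ x*=-2.0000
Interval (-2.0000, 0).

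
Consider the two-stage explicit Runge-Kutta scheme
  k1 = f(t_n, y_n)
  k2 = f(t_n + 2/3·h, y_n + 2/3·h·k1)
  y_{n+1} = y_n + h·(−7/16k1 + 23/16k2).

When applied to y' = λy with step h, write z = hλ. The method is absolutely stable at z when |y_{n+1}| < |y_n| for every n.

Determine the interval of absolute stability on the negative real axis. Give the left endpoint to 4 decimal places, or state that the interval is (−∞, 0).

(-1.0435, 0).

On y'=λy, z=hλ:
  k1=λy_n ⇒ h·k1=z·y_n;  k2=λ(1+2/3z)y_n ⇒ h·k2=z(1+2/3z)y_n
  y_{n+1}/y_n = 1 − 7/16z + 23/16z(1+2/3z) = 1 + z + 23/24z²
  ⇒ R(z) = 1 + z + 23/24z².

Solve |R(x)|<1 on ℝ⁻.
x=-0.58: |R|=0.7424
R=1: x+23/24x²=0 ⇒ x=−24/23=-1.0435; min R=1−1/(4·23/24)=0.7391>−1
Confirm numerically:
  x=-0.928: |R|=0.89730 <1
  x=-0.911: |R|=0.88434 <1
  x=-0.527: |R|=0.73916 <1
  x=-1.227: |R|=1.21580 >1
  x=-1.121: |R|=1.08328 >1
  x=-1.076: |R|=1.03354 >1
Stable set (-1.0435, 0).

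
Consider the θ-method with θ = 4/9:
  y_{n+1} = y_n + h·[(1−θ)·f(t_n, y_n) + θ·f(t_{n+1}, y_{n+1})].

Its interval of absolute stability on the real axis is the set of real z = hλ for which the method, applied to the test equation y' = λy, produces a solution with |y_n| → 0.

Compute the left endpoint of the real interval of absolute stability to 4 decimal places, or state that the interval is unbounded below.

On y'=λy, z=hλ:
  y_{n+1} = y_n + z·[5/9·y_n + 4/9·y_{n+1}] ⇒ (1 − 4/9z)y_{n+1} = (1 + 5/9z)y_n
  R(z) = (1 + 5/9z)/(1 − 4/9z).

Find x<0 with |R(x)|<1.
x=-1.59: |R|=0.0684
R=−1: 1+5/9x = −1+4/9x ⇒ -1/9x=2 ⇒ x=2/(-1/9)=-18.0000
Confirm numerically:
  x=-15.900: |R|=0.97107 <1
  x=-12.356: |R|=0.90340 <1
  x=-11.396: |R|=0.87901 <1
  x=-10.797: |R|=0.86198 <1
  x=-18.583: |R|=1.00700 >1
  x=-18.542: |R|=1.00652 >1
  x=-18.399: |R|=1.00483 >1
Stable set (-18.0000, 0).

z* = -18.0000.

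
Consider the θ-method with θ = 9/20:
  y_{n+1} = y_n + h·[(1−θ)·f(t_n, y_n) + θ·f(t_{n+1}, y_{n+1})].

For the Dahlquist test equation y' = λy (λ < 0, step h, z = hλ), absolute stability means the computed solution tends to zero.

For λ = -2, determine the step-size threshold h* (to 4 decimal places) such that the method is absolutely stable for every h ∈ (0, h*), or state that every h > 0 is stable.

Set f=λy, z=hλ:
  y_{n+1} = y_n + z·[11/20·y_n + 9/20·y_{n+1}] ⇒ (1 − 9/20z)y_{n+1} = (1 + 11/20z)y_n
  ⇒ R(z) = (1 + 11/20z)/(1 − 9/20z).

Solve |R(x)|<1 on ℝ⁻.
x=-0.51: |R|=0.5852
R=−1: 1+11/20x = −1+9/20x ⇒ -1/10x=2 ⇒ x=2/(-1/10)=-20.0000
Confirm numerically:
  x=-16.404: |R|=0.95710 <1
  x=-14.375: |R|=0.92469 <1
  x=-8.508: |R|=0.76200 <1
  x=-20.470: |R|=1.00460 >1
  x=-20.290: |R|=1.00286 >1
  x=-20.122: |R|=1.00121 >1
So |R|<1 on (-20.0000, 0).

(-20.0000,0); λ=-2 ⇒ h* = (20)/2 = 10.0000.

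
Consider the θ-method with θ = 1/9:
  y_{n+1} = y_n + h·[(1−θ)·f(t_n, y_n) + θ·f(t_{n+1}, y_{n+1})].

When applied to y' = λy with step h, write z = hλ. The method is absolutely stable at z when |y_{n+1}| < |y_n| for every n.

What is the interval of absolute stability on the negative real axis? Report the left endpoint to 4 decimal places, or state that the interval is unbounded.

(-2.5714, 0).

Set f=λy, z=hλ:
  y_{n+1} = y_n + z·[8/9·y_n + 1/9·y_{n+1}] ⇒ (1 − 1/9z)y_{n+1} = (1 + 8/9z)y_n
  so R(z) = (1 + 8/9z)/(1 − 1/9z).

Solve |R(x)|<1 on ℝ⁻.
x=-1.35: |R|=0.1739
R=−1: 1+8/9x = −1+1/9x ⇒ -7/9x=2 ⇒ x=2/(-7/9)=-2.5714
Confirm numerically:
  x=-2.547: |R|=0.98519 <1
  x=-2.509: |R|=0.96203 <1
  x=-2.229: |R|=0.78653 <1
  x=-3.145: |R|=1.33059 >1
  x=-3.012: |R|=1.25674 >1
Stable set (-2.5714, 0).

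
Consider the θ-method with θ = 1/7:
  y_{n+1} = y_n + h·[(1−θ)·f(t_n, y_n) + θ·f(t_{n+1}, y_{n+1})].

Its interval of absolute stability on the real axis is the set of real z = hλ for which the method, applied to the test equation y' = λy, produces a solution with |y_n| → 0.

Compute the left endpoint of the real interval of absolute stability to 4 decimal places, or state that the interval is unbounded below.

left endpoint -2.8000.

With y'=λy (z=hλ):
  y_{n+1} = y_n + z·[6/7·y_n + 1/7·y_{n+1}] ⇒ (1 − 1/7z)y_{n+1} = (1 + 6/7z)y_n
  Hence R(z) = (1 + 6/7z)/(1 − 1/7z).

Boundary: |R(x)|=1, x<0.
x=-0.51: |R|=0.5246
R=−1: 1+6/7x = −1+1/7x ⇒ -5/7x=2 ⇒ x=2/(-5/7)=-2.8000
Confirm numerically:
  x=-2.447: |R|=0.81317 <1
  x=-2.024: |R|=0.57004 <1
  x=-1.497: |R|=0.23326 <1
  x=-1.153: |R|=0.01006 <1
  x=-3.014: |R|=1.10685 >1
  x=-2.927: |R|=1.06397 >1
Stable set (-2.8000, 0).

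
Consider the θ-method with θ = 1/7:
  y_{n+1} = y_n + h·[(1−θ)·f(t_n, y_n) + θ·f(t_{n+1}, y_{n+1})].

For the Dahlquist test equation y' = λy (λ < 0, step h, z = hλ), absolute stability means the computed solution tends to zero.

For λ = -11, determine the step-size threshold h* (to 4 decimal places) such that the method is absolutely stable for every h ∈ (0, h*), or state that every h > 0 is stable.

(-2.8000,0); λ=-11 ⇒ h* = (14/5)/11 = 0.2545.

On y'=λy, z=hλ:
  y_{n+1} = y_n + z·[6/7·y_n + 1/7·y_{n+1}] ⇒ (1 − 1/7z)y_{n+1} = (1 + 6/7z)y_n
  ⇒ R(z) = (1 + 6/7z)/(1 − 1/7z).

Boundary: |R(x)|=1, x<0.
x=-0.93: |R|=0.1791
R=−1: 1+6/7x = −1+1/7x ⇒ -5/7x=2 ⇒ x=2/(-5/7)=-2.8000
Confirm numerically:
  x=-2.649: |R|=0.92175 <1
  x=-2.590: |R|=0.89051 <1
  x=-2.432: |R|=0.80492 <1
  x=-1.678: |R|=0.35354 <1
  x=-3.345: |R|=1.26341 >1
  x=-3.026: |R|=1.11271 >1
  x=-2.860: |R|=1.03043 >1
So |R|<1 on (-2.8000, 0).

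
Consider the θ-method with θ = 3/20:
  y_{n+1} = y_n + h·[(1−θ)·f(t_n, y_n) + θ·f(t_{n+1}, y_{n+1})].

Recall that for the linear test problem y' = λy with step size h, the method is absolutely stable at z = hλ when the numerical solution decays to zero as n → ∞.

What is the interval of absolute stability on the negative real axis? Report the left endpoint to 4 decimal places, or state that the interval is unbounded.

Test eqn y'=λy, z=hλ:
  y_{n+1} = y_n + z·[17/20·y_n + 3/20·y_{n+1}] ⇒ (1 − 3/20z)y_{n+1} = (1 + 17/20z)y_n
  R(z) = (1 + 17/20z)/(1 − 3/20z).

Find x<0 with |R(x)|<1.
x=-1.49: |R|=0.2178
R=−1: 1+17/20x = −1+3/20x ⇒ -7/10x=2 ⇒ x=2/(-7/10)=-2.8571
Confirm numerically:
  x=-2.485: |R|=0.81023 <1
  x=-2.320: |R|=0.72107 <1
  x=-2.312: |R|=0.71666 <1
  x=-2.064: |R|=0.57605 <1
  x=-3.221: |R|=1.17173 >1
  x=-3.153: |R|=1.14060 >1
  x=-3.093: |R|=1.11278 >1
So |R|<1 on (-2.8571, 0).

z∈(-2.8571,0).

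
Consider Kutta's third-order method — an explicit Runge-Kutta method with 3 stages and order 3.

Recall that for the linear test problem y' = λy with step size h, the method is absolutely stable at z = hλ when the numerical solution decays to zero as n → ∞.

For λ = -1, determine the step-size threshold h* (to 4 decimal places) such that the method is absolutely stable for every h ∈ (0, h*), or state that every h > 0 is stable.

(-2.5127,0); λ=-1 ⇒ h* = 2.5127.

Test eqn y'=λy, z=hλ:
  order 3, 3-stage ⇒ R(z)=1+z+z^2/2+z^3/6
  (e.g. R(-1.55)=0.03060, |R|=0.03060)

Need |R(x)|<1, x<0.
x=-1.55: |R|=0.0306
|R(-2.89)|=1.7369 |R(-2.63)|=1.2035 |R(-0.78)|=0.4451
Bisect:
  x_lo=-3.2380 |R|=2.6538  x_hi=-0.0827 |R|=0.9206
  mid=-1.66033 |R|=0.04482 →hi
  mid=-2.44916 |R|=0.89846 →hi
  mid=-2.84357 |R|=1.63275 →lo
  mid=-2.64636 |R|=1.23360 →lo
  mid=-2.54776 |R|=1.05851 →lo
  mid=-2.49846 |R|=0.97666 →hi
  mid=-2.52311 |R|=1.01712 →lo
  mid=-2.51078 |R|=0.99678 →hi
  mid=-2.51695 |R|=1.00692 →lo
  mid=-2.51387 |R|=1.00184 →lo
  ...
  [-2.51290,-2.51271] ⇒ x*=-2.5127
So |R|<1 on (-2.5127, 0).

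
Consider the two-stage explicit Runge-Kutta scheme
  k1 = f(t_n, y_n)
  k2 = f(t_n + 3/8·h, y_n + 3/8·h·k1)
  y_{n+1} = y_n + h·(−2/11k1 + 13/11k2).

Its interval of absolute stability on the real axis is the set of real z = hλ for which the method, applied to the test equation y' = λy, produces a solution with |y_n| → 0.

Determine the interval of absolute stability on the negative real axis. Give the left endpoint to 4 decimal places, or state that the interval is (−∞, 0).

(-2.2564, 0).

Test eqn y'=λy, z=hλ:
  k1=λy_n ⇒ h·k1=z·y_n;  k2=λ(1+3/8z)y_n ⇒ h·k2=z(1+3/8z)y_n
  y_{n+1}/y_n = 1 − 2/11z + 13/11z(1+3/8z) = 1 + z + 39/88z²
  so R(z) = 1 + z + 39/88z².

Boundary: |R(x)|=1, x<0.
x=-0.66: |R|=0.5331
R=1: x+39/88x²=0 ⇒ x=−88/39=-2.2564; min R=1−1/(4·39/88)=0.4359>−1
Confirm numerically:
  x=-2.133: |R|=0.88334 <1
  x=-1.652: |R|=0.55749 <1
  x=-1.582: |R|=0.52716 <1
  x=-1.327: |R|=0.45341 <1
  x=-2.522: |R|=1.29685 >1
  x=-2.483: |R|=1.24934 >1
  x=-2.467: |R|=1.23024 >1
Stable set (-2.2564, 0).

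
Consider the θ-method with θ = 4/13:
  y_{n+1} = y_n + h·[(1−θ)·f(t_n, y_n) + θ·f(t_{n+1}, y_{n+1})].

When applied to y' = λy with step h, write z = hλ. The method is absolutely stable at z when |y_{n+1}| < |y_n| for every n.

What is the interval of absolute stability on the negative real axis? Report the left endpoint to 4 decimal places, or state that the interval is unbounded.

On y'=λy, z=hλ:
  y_{n+1} = y_n + z·[9/13·y_n + 4/13·y_{n+1}] ⇒ (1 − 4/13z)y_{n+1} = (1 + 9/13z)y_n
  Hence R(z) = (1 + 9/13z)/(1 − 4/13z).

Solve |R(x)|<1 on ℝ⁻.
x=-0.83: |R|=0.3388
R=−1: 1+9/13x = −1+4/13x ⇒ -5/13x=2 ⇒ x=2/(-5/13)=-5.2000
Confirm numerically:
  x=-2.832: |R|=0.51332 <1
  x=-2.309: |R|=0.34993 <1
  x=-2.304: |R|=0.34822 <1
  x=-5.692: |R|=1.06878 >1
  x=-5.658: |R|=1.06427 >1
  x=-5.371: |R|=1.02479 >1
Stable set (-5.2000, 0).

(-5.2000, 0).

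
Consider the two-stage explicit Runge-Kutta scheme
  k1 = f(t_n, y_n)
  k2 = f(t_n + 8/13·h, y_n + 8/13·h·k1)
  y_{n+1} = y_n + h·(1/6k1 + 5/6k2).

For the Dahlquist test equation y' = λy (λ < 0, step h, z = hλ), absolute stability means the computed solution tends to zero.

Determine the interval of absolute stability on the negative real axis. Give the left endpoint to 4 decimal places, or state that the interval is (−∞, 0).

Set f=λy, z=hλ:
  k1=λy_n ⇒ h·k1=z·y_n;  k2=λ(1+8/13z)y_n ⇒ h·k2=z(1+8/13z)y_n
  y_{n+1}/y_n = 1 + 1/6z + 5/6z(1+8/13z) = 1 + z + 20/39z²
  ⇒ R(z) = 1 + z + 20/39z².

Boundary: |R(x)|=1, x<0.
x=-0.32: |R|=0.7325
R=1: x+20/39x²=0 ⇒ x=−39/20=-1.9500; min R=1−1/(4·20/39)=0.5125>−1
Confirm numerically:
  x=-1.555: |R|=0.68501 <1
  x=-1.169: |R|=0.53180 <1
  x=-1.018: |R|=0.51345 <1
  x=-0.847: |R|=0.52090 <1
  x=-2.347: |R|=1.47783 >1
  x=-2.050: |R|=1.10513 >1
Interval (-1.9500, 0).

z∈(-1.9500,0).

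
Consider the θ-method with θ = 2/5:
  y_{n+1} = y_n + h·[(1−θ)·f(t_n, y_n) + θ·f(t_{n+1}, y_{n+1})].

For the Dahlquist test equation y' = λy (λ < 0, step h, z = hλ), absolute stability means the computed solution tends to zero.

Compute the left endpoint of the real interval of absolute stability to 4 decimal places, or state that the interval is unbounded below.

left endpoint -10.0000.

Set f=λy, z=hλ:
  y_{n+1} = y_n + z·[3/5·y_n + 2/5·y_{n+1}] ⇒ (1 − 2/5z)y_{n+1} = (1 + 3/5z)y_n
  Hence R(z) = (1 + 3/5z)/(1 − 2/5z).

Find x<0 with |R(x)|<1.
x=-1.79: |R|=0.0431
R=−1: 1+3/5x = −1+2/5x ⇒ -1/5x=2 ⇒ x=2/(-1/5)=-10.0000
Confirm numerically:
  x=-7.487: |R|=0.87419 <1
  x=-6.303: |R|=0.79001 <1
  x=-4.570: |R|=0.61598 <1
  x=-10.384: |R|=1.01490 >1
  x=-10.209: |R|=1.00822 >1
  x=-10.042: |R|=1.00167 >1
Interval (-10.0000, 0).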